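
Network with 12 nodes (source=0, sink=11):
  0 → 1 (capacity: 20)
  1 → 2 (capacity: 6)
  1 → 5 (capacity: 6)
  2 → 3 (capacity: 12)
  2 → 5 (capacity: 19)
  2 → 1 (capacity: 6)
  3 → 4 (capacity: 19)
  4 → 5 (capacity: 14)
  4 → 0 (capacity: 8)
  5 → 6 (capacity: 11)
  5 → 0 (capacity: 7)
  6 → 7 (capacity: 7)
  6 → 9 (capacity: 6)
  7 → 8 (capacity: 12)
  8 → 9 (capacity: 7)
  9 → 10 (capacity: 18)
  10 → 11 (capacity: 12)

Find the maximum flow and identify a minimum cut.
Max flow = 11, Min cut edges: (5,6)

Maximum flow: 11
Minimum cut: (5,6)
Partition: S = [0, 1, 2, 3, 4, 5], T = [6, 7, 8, 9, 10, 11]

Max-flow min-cut theorem verified: both equal 11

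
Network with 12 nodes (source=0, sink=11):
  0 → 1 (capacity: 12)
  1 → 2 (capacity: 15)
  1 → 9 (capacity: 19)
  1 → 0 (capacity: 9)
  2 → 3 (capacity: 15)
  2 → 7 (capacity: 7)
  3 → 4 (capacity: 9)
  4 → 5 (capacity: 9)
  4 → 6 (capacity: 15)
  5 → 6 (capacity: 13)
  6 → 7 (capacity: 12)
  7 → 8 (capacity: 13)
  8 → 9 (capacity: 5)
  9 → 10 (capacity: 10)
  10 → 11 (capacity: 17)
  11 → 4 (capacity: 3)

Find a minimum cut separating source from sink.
Min cut value = 10, edges: (9,10)

Min cut value: 10
Partition: S = [0, 1, 2, 3, 4, 5, 6, 7, 8, 9], T = [10, 11]
Cut edges: (9,10)

By max-flow min-cut theorem, max flow = min cut = 10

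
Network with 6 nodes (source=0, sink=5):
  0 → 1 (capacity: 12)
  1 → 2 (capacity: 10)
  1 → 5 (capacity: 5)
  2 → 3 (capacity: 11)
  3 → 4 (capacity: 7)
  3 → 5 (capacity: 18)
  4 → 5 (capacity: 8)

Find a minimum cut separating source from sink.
Min cut value = 12, edges: (0,1)

Min cut value: 12
Partition: S = [0], T = [1, 2, 3, 4, 5]
Cut edges: (0,1)

By max-flow min-cut theorem, max flow = min cut = 12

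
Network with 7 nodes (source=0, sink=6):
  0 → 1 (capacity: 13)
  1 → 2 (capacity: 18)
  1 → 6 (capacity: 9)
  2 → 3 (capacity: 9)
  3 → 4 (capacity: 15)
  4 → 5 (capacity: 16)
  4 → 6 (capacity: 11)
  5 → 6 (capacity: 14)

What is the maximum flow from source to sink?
Maximum flow = 13

Max flow: 13

Flow assignment:
  0 → 1: 13/13
  1 → 2: 4/18
  1 → 6: 9/9
  2 → 3: 4/9
  3 → 4: 4/15
  4 → 6: 4/11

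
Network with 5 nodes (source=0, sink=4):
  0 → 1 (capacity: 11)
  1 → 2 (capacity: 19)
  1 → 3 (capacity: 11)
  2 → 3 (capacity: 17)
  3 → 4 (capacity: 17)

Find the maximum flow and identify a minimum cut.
Max flow = 11, Min cut edges: (0,1)

Maximum flow: 11
Minimum cut: (0,1)
Partition: S = [0], T = [1, 2, 3, 4]

Max-flow min-cut theorem verified: both equal 11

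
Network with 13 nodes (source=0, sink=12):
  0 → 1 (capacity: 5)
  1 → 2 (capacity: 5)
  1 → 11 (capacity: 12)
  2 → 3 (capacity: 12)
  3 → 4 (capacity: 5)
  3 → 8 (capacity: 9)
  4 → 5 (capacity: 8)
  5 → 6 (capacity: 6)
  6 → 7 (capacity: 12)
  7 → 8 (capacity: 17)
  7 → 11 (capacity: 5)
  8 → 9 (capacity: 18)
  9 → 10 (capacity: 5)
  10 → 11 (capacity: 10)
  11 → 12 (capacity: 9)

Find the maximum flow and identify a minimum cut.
Max flow = 5, Min cut edges: (0,1)

Maximum flow: 5
Minimum cut: (0,1)
Partition: S = [0], T = [1, 2, 3, 4, 5, 6, 7, 8, 9, 10, 11, 12]

Max-flow min-cut theorem verified: both equal 5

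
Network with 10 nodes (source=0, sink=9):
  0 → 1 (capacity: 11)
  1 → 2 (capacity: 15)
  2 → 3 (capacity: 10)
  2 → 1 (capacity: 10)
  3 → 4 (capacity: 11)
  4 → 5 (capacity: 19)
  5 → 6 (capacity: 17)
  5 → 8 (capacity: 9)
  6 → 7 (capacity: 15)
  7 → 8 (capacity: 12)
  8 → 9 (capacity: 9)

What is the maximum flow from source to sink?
Maximum flow = 9

Max flow: 9

Flow assignment:
  0 → 1: 9/11
  1 → 2: 9/15
  2 → 3: 9/10
  3 → 4: 9/11
  4 → 5: 9/19
  5 → 6: 1/17
  5 → 8: 8/9
  6 → 7: 1/15
  7 → 8: 1/12
  8 → 9: 9/9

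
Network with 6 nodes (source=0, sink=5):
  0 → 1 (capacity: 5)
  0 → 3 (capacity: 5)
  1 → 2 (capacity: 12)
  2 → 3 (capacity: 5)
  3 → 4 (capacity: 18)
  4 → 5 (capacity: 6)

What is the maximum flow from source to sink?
Maximum flow = 6

Max flow: 6

Flow assignment:
  0 → 1: 5/5
  0 → 3: 1/5
  1 → 2: 5/12
  2 → 3: 5/5
  3 → 4: 6/18
  4 → 5: 6/6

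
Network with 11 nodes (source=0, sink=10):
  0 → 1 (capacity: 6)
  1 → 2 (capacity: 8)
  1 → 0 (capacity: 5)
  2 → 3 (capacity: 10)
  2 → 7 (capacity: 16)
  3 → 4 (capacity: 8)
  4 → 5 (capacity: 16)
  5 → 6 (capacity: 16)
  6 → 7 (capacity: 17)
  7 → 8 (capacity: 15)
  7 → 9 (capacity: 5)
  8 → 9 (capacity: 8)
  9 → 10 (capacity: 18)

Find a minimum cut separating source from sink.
Min cut value = 6, edges: (0,1)

Min cut value: 6
Partition: S = [0], T = [1, 2, 3, 4, 5, 6, 7, 8, 9, 10]
Cut edges: (0,1)

By max-flow min-cut theorem, max flow = min cut = 6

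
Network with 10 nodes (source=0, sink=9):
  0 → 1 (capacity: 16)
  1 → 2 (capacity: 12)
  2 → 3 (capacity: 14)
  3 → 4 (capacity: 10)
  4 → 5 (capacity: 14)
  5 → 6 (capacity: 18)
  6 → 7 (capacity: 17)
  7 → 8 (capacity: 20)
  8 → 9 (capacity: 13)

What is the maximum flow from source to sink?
Maximum flow = 10

Max flow: 10

Flow assignment:
  0 → 1: 10/16
  1 → 2: 10/12
  2 → 3: 10/14
  3 → 4: 10/10
  4 → 5: 10/14
  5 → 6: 10/18
  6 → 7: 10/17
  7 → 8: 10/20
  8 → 9: 10/13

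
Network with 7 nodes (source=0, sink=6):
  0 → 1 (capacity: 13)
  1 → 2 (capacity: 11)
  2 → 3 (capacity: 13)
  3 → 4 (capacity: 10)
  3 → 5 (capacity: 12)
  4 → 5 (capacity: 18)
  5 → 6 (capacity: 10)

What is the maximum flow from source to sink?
Maximum flow = 10

Max flow: 10

Flow assignment:
  0 → 1: 10/13
  1 → 2: 10/11
  2 → 3: 10/13
  3 → 5: 10/12
  5 → 6: 10/10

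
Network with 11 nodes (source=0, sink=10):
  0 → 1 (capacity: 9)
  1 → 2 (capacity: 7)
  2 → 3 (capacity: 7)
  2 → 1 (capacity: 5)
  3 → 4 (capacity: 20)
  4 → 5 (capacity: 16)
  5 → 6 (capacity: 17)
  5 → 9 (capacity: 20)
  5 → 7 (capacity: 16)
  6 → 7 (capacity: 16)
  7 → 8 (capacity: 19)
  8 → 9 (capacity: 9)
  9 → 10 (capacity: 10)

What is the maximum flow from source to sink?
Maximum flow = 7

Max flow: 7

Flow assignment:
  0 → 1: 7/9
  1 → 2: 7/7
  2 → 3: 7/7
  3 → 4: 7/20
  4 → 5: 7/16
  5 → 9: 7/20
  9 → 10: 7/10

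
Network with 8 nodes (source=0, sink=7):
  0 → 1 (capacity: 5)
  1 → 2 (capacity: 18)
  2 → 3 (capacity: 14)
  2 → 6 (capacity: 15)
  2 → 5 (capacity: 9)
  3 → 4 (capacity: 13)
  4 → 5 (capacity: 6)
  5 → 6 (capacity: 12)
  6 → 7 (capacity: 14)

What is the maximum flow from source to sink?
Maximum flow = 5

Max flow: 5

Flow assignment:
  0 → 1: 5/5
  1 → 2: 5/18
  2 → 6: 5/15
  6 → 7: 5/14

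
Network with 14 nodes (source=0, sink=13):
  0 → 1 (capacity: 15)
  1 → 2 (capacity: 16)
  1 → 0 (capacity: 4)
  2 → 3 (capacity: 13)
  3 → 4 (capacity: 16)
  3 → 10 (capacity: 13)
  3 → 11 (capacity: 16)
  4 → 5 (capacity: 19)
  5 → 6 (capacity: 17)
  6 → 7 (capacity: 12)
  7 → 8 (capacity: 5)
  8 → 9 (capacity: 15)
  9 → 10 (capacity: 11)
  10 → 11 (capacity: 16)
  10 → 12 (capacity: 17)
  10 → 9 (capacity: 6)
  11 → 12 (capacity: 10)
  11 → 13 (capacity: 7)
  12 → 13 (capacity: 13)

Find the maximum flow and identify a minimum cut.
Max flow = 13, Min cut edges: (2,3)

Maximum flow: 13
Minimum cut: (2,3)
Partition: S = [0, 1, 2], T = [3, 4, 5, 6, 7, 8, 9, 10, 11, 12, 13]

Max-flow min-cut theorem verified: both equal 13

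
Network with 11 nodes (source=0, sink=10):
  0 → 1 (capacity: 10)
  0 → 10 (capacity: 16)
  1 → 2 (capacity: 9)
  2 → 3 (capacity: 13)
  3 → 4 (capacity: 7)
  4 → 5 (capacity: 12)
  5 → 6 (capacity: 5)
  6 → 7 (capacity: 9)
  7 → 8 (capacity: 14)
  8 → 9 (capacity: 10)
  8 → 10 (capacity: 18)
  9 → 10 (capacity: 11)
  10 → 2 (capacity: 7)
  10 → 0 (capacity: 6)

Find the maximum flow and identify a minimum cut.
Max flow = 21, Min cut edges: (0,10), (5,6)

Maximum flow: 21
Minimum cut: (0,10), (5,6)
Partition: S = [0, 1, 2, 3, 4, 5], T = [6, 7, 8, 9, 10]

Max-flow min-cut theorem verified: both equal 21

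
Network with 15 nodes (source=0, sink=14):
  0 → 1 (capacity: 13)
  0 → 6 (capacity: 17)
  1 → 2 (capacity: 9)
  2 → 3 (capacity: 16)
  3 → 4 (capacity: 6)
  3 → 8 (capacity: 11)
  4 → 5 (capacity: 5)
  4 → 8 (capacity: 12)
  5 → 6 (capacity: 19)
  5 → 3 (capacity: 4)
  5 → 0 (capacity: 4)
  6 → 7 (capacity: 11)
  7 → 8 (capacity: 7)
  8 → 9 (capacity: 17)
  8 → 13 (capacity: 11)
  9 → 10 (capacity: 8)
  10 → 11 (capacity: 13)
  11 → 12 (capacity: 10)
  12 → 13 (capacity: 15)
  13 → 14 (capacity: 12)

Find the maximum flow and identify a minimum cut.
Max flow = 12, Min cut edges: (13,14)

Maximum flow: 12
Minimum cut: (13,14)
Partition: S = [0, 1, 2, 3, 4, 5, 6, 7, 8, 9, 10, 11, 12, 13], T = [14]

Max-flow min-cut theorem verified: both equal 12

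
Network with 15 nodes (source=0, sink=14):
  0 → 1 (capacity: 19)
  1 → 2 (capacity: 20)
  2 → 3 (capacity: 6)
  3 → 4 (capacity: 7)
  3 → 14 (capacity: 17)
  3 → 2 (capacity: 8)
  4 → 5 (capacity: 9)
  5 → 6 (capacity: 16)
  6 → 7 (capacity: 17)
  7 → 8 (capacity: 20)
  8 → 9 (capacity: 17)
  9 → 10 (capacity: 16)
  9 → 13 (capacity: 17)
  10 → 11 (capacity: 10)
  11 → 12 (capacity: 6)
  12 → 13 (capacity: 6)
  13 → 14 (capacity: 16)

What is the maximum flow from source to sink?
Maximum flow = 6

Max flow: 6

Flow assignment:
  0 → 1: 6/19
  1 → 2: 6/20
  2 → 3: 6/6
  3 → 14: 6/17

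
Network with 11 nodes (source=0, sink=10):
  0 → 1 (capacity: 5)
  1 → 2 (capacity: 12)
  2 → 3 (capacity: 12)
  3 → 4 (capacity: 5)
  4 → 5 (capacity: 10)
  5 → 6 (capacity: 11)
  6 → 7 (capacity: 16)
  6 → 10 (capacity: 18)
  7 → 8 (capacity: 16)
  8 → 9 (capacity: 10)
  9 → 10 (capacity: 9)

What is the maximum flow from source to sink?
Maximum flow = 5

Max flow: 5

Flow assignment:
  0 → 1: 5/5
  1 → 2: 5/12
  2 → 3: 5/12
  3 → 4: 5/5
  4 → 5: 5/10
  5 → 6: 5/11
  6 → 10: 5/18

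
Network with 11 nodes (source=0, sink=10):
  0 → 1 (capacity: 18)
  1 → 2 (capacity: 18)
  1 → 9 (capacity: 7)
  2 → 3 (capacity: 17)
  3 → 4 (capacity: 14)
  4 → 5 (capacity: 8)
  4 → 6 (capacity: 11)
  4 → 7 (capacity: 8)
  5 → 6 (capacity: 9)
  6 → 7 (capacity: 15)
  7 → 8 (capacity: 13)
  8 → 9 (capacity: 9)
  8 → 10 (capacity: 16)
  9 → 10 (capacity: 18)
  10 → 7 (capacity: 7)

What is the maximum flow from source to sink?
Maximum flow = 18

Max flow: 18

Flow assignment:
  0 → 1: 18/18
  1 → 2: 11/18
  1 → 9: 7/7
  2 → 3: 11/17
  3 → 4: 11/14
  4 → 6: 3/11
  4 → 7: 8/8
  6 → 7: 3/15
  7 → 8: 11/13
  8 → 10: 11/16
  9 → 10: 7/18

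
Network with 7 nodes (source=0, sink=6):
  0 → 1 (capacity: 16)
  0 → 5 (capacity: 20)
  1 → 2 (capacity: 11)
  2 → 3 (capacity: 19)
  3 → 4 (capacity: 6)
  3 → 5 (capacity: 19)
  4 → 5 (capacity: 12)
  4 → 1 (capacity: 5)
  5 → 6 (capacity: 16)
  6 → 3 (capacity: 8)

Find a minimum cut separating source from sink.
Min cut value = 16, edges: (5,6)

Min cut value: 16
Partition: S = [0, 1, 2, 3, 4, 5], T = [6]
Cut edges: (5,6)

By max-flow min-cut theorem, max flow = min cut = 16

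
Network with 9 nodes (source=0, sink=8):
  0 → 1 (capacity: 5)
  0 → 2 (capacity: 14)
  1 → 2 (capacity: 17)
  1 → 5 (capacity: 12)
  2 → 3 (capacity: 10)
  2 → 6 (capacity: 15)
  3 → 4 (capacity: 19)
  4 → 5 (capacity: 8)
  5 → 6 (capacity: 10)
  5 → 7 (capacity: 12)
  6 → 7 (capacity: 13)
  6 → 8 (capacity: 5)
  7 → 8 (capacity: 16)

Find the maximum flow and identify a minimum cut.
Max flow = 19, Min cut edges: (0,1), (0,2)

Maximum flow: 19
Minimum cut: (0,1), (0,2)
Partition: S = [0], T = [1, 2, 3, 4, 5, 6, 7, 8]

Max-flow min-cut theorem verified: both equal 19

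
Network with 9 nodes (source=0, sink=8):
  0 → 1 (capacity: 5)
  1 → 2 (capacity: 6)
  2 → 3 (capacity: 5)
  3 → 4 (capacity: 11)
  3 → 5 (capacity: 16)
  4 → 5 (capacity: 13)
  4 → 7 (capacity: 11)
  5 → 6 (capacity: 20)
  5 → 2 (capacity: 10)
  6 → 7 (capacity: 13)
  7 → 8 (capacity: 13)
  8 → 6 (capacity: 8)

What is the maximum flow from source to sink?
Maximum flow = 5

Max flow: 5

Flow assignment:
  0 → 1: 5/5
  1 → 2: 5/6
  2 → 3: 5/5
  3 → 4: 5/11
  4 → 7: 5/11
  7 → 8: 5/13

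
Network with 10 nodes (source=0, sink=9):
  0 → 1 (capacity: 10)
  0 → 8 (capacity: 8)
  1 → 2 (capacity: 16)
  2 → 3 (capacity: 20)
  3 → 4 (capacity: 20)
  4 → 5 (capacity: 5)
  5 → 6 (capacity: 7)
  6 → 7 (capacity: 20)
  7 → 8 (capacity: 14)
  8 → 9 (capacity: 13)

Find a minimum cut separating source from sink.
Min cut value = 13, edges: (8,9)

Min cut value: 13
Partition: S = [0, 1, 2, 3, 4, 5, 6, 7, 8], T = [9]
Cut edges: (8,9)

By max-flow min-cut theorem, max flow = min cut = 13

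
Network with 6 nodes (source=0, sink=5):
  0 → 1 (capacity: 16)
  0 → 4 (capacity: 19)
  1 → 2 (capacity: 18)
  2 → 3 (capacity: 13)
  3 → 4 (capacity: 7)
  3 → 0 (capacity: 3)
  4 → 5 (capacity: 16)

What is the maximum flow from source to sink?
Maximum flow = 16

Max flow: 16

Flow assignment:
  0 → 1: 10/16
  0 → 4: 9/19
  1 → 2: 10/18
  2 → 3: 10/13
  3 → 4: 7/7
  3 → 0: 3/3
  4 → 5: 16/16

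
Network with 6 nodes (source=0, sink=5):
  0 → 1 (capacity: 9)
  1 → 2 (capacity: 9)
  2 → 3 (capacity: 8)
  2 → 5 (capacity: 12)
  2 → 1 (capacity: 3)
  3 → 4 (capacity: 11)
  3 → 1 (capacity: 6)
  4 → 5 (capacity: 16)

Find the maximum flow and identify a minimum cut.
Max flow = 9, Min cut edges: (1,2)

Maximum flow: 9
Minimum cut: (1,2)
Partition: S = [0, 1], T = [2, 3, 4, 5]

Max-flow min-cut theorem verified: both equal 9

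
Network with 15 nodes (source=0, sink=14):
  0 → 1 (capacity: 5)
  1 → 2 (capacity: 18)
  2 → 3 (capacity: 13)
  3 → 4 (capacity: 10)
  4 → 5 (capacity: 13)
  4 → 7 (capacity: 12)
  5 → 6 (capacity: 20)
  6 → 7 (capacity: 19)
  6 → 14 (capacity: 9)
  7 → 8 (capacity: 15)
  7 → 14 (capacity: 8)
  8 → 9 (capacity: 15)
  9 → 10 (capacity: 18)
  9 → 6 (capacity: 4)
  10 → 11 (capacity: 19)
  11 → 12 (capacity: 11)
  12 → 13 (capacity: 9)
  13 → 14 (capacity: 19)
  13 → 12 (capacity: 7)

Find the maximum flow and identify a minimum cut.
Max flow = 5, Min cut edges: (0,1)

Maximum flow: 5
Minimum cut: (0,1)
Partition: S = [0], T = [1, 2, 3, 4, 5, 6, 7, 8, 9, 10, 11, 12, 13, 14]

Max-flow min-cut theorem verified: both equal 5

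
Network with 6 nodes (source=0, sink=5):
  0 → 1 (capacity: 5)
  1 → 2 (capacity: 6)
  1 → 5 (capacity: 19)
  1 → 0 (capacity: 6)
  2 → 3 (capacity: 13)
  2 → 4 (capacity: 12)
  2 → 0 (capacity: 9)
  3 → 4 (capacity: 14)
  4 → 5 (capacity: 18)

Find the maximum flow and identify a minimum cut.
Max flow = 5, Min cut edges: (0,1)

Maximum flow: 5
Minimum cut: (0,1)
Partition: S = [0], T = [1, 2, 3, 4, 5]

Max-flow min-cut theorem verified: both equal 5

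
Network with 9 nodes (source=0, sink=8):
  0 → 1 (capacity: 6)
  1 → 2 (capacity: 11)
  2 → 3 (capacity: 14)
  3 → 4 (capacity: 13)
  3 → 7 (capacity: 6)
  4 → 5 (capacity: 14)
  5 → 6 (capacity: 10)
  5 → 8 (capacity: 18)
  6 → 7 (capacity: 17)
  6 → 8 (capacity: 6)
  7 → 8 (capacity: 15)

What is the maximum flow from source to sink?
Maximum flow = 6

Max flow: 6

Flow assignment:
  0 → 1: 6/6
  1 → 2: 6/11
  2 → 3: 6/14
  3 → 7: 6/6
  7 → 8: 6/15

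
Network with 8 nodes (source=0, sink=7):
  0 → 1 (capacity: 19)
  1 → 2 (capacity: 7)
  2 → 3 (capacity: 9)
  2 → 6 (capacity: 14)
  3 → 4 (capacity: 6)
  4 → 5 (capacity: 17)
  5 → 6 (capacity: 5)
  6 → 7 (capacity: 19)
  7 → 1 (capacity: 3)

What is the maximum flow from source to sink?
Maximum flow = 7

Max flow: 7

Flow assignment:
  0 → 1: 7/19
  1 → 2: 7/7
  2 → 6: 7/14
  6 → 7: 7/19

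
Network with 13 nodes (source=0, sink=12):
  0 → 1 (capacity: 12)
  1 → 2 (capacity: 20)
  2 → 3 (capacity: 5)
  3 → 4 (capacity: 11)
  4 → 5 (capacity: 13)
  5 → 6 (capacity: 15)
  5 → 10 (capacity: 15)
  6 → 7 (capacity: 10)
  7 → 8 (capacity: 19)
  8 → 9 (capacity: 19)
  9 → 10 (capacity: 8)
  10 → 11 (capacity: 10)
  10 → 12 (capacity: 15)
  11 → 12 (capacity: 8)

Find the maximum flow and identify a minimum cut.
Max flow = 5, Min cut edges: (2,3)

Maximum flow: 5
Minimum cut: (2,3)
Partition: S = [0, 1, 2], T = [3, 4, 5, 6, 7, 8, 9, 10, 11, 12]

Max-flow min-cut theorem verified: both equal 5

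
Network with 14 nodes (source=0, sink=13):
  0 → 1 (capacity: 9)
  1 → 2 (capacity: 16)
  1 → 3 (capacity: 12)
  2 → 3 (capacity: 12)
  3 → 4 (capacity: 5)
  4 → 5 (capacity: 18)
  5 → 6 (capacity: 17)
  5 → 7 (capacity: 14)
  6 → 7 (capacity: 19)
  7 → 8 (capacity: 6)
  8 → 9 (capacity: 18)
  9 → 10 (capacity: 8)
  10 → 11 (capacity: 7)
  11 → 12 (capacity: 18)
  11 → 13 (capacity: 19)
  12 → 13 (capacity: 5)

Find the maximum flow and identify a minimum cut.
Max flow = 5, Min cut edges: (3,4)

Maximum flow: 5
Minimum cut: (3,4)
Partition: S = [0, 1, 2, 3], T = [4, 5, 6, 7, 8, 9, 10, 11, 12, 13]

Max-flow min-cut theorem verified: both equal 5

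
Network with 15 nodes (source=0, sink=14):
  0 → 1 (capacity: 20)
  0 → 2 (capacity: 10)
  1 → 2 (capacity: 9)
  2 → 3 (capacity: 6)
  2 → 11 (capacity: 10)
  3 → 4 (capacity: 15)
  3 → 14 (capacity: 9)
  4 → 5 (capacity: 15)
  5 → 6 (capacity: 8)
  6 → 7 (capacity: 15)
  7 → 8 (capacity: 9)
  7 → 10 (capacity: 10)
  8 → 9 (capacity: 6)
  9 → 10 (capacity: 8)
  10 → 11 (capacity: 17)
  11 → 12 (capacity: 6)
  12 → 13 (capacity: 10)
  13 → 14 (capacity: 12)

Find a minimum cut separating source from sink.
Min cut value = 12, edges: (2,3), (11,12)

Min cut value: 12
Partition: S = [0, 1, 2, 4, 5, 6, 7, 8, 9, 10, 11], T = [3, 12, 13, 14]
Cut edges: (2,3), (11,12)

By max-flow min-cut theorem, max flow = min cut = 12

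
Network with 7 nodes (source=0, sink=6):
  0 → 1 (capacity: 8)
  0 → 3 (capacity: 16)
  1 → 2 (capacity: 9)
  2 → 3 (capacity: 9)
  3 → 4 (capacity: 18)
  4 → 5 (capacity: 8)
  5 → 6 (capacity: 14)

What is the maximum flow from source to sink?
Maximum flow = 8

Max flow: 8

Flow assignment:
  0 → 1: 8/8
  1 → 2: 8/9
  2 → 3: 8/9
  3 → 4: 8/18
  4 → 5: 8/8
  5 → 6: 8/14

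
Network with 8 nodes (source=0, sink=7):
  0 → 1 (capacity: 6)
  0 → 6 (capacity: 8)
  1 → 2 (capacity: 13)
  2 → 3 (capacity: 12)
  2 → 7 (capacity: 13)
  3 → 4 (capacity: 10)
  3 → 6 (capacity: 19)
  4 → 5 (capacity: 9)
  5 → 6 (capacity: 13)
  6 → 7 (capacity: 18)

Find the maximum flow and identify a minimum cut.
Max flow = 14, Min cut edges: (0,1), (0,6)

Maximum flow: 14
Minimum cut: (0,1), (0,6)
Partition: S = [0], T = [1, 2, 3, 4, 5, 6, 7]

Max-flow min-cut theorem verified: both equal 14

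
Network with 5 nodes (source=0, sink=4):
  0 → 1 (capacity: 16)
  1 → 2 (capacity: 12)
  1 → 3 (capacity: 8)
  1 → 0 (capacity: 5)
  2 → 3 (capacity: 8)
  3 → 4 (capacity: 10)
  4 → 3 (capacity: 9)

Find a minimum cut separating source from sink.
Min cut value = 10, edges: (3,4)

Min cut value: 10
Partition: S = [0, 1, 2, 3], T = [4]
Cut edges: (3,4)

By max-flow min-cut theorem, max flow = min cut = 10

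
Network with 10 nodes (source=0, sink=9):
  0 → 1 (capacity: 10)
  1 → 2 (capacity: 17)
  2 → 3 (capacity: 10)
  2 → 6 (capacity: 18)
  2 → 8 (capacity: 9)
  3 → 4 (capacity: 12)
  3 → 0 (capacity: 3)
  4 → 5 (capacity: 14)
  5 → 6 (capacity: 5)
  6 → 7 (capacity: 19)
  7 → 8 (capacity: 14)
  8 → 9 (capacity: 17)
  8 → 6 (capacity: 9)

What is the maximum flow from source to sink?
Maximum flow = 10

Max flow: 10

Flow assignment:
  0 → 1: 10/10
  1 → 2: 10/17
  2 → 6: 1/18
  2 → 8: 9/9
  6 → 7: 1/19
  7 → 8: 1/14
  8 → 9: 10/17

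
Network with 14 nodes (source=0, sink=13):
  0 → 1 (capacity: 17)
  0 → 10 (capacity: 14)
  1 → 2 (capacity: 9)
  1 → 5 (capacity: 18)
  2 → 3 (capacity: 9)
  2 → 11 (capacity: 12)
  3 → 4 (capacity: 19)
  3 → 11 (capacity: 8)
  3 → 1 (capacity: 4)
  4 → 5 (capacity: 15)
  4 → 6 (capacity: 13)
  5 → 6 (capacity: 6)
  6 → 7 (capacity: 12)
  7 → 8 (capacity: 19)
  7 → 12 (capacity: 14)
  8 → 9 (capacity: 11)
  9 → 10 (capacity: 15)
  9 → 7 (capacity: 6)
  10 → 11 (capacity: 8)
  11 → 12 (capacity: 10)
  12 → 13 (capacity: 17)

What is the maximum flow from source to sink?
Maximum flow = 17

Max flow: 17

Flow assignment:
  0 → 1: 14/17
  0 → 10: 3/14
  1 → 2: 8/9
  1 → 5: 6/18
  2 → 3: 6/9
  2 → 11: 2/12
  3 → 4: 6/19
  4 → 6: 6/13
  5 → 6: 6/6
  6 → 7: 12/12
  7 → 12: 12/14
  10 → 11: 3/8
  11 → 12: 5/10
  12 → 13: 17/17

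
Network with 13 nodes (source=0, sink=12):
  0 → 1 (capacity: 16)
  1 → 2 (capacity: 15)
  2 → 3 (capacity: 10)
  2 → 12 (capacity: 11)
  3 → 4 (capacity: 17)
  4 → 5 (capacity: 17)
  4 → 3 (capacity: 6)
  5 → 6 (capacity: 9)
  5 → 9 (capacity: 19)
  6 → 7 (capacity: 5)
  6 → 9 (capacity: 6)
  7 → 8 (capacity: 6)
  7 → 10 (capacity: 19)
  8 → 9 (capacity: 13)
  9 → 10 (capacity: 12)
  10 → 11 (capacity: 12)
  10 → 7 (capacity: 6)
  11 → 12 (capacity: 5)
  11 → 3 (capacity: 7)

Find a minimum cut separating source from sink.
Min cut value = 15, edges: (1,2)

Min cut value: 15
Partition: S = [0, 1], T = [2, 3, 4, 5, 6, 7, 8, 9, 10, 11, 12]
Cut edges: (1,2)

By max-flow min-cut theorem, max flow = min cut = 15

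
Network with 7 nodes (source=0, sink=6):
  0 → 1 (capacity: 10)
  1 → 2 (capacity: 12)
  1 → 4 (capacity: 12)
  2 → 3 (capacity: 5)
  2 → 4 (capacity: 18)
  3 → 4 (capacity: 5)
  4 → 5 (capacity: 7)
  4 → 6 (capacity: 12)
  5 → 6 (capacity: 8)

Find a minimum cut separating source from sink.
Min cut value = 10, edges: (0,1)

Min cut value: 10
Partition: S = [0], T = [1, 2, 3, 4, 5, 6]
Cut edges: (0,1)

By max-flow min-cut theorem, max flow = min cut = 10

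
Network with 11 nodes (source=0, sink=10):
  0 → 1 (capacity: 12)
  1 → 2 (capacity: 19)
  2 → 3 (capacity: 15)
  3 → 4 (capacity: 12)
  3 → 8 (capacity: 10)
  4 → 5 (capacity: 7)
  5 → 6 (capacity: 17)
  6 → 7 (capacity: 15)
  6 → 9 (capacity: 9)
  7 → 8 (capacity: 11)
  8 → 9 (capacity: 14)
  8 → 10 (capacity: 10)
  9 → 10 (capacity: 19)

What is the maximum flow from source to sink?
Maximum flow = 12

Max flow: 12

Flow assignment:
  0 → 1: 12/12
  1 → 2: 12/19
  2 → 3: 12/15
  3 → 4: 2/12
  3 → 8: 10/10
  4 → 5: 2/7
  5 → 6: 2/17
  6 → 9: 2/9
  8 → 10: 10/10
  9 → 10: 2/19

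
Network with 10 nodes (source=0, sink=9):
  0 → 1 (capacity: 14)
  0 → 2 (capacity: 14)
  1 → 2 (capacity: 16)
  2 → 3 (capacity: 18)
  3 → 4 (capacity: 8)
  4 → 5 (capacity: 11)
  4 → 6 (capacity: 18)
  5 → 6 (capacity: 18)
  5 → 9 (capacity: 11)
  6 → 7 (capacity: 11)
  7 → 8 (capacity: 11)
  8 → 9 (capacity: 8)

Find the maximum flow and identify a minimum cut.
Max flow = 8, Min cut edges: (3,4)

Maximum flow: 8
Minimum cut: (3,4)
Partition: S = [0, 1, 2, 3], T = [4, 5, 6, 7, 8, 9]

Max-flow min-cut theorem verified: both equal 8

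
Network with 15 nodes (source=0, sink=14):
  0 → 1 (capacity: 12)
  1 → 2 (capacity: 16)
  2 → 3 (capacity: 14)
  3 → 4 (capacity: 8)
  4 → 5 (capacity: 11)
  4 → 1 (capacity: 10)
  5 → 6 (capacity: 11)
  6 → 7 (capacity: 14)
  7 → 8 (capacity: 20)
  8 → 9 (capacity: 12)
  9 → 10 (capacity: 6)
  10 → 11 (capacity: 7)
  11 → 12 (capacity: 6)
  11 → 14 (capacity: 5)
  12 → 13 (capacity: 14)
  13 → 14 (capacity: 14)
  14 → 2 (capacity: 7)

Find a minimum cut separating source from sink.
Min cut value = 6, edges: (9,10)

Min cut value: 6
Partition: S = [0, 1, 2, 3, 4, 5, 6, 7, 8, 9], T = [10, 11, 12, 13, 14]
Cut edges: (9,10)

By max-flow min-cut theorem, max flow = min cut = 6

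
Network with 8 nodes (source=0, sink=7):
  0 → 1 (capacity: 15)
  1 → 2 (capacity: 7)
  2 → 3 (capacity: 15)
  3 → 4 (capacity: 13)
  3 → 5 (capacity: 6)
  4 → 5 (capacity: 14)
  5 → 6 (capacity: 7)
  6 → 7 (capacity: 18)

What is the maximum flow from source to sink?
Maximum flow = 7

Max flow: 7

Flow assignment:
  0 → 1: 7/15
  1 → 2: 7/7
  2 → 3: 7/15
  3 → 4: 1/13
  3 → 5: 6/6
  4 → 5: 1/14
  5 → 6: 7/7
  6 → 7: 7/18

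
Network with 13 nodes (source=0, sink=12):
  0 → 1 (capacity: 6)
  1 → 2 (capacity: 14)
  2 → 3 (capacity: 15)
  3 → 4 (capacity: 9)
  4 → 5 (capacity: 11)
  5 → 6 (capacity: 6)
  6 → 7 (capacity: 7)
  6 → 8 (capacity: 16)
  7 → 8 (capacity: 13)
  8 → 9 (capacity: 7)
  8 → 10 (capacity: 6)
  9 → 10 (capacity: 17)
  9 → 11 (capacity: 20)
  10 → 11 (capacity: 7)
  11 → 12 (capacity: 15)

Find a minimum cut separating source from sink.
Min cut value = 6, edges: (5,6)

Min cut value: 6
Partition: S = [0, 1, 2, 3, 4, 5], T = [6, 7, 8, 9, 10, 11, 12]
Cut edges: (5,6)

By max-flow min-cut theorem, max flow = min cut = 6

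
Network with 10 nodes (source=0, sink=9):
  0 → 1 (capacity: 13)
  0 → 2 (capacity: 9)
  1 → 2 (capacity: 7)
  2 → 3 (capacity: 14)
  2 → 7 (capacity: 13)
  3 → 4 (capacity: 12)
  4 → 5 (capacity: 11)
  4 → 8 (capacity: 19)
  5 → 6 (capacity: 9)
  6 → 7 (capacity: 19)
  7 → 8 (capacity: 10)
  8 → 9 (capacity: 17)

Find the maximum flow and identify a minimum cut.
Max flow = 16, Min cut edges: (0,2), (1,2)

Maximum flow: 16
Minimum cut: (0,2), (1,2)
Partition: S = [0, 1], T = [2, 3, 4, 5, 6, 7, 8, 9]

Max-flow min-cut theorem verified: both equal 16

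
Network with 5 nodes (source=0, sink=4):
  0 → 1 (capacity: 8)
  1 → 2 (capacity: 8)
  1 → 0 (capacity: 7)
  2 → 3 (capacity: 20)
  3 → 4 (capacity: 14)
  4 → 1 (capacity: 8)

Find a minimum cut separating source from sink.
Min cut value = 8, edges: (1,2)

Min cut value: 8
Partition: S = [0, 1], T = [2, 3, 4]
Cut edges: (1,2)

By max-flow min-cut theorem, max flow = min cut = 8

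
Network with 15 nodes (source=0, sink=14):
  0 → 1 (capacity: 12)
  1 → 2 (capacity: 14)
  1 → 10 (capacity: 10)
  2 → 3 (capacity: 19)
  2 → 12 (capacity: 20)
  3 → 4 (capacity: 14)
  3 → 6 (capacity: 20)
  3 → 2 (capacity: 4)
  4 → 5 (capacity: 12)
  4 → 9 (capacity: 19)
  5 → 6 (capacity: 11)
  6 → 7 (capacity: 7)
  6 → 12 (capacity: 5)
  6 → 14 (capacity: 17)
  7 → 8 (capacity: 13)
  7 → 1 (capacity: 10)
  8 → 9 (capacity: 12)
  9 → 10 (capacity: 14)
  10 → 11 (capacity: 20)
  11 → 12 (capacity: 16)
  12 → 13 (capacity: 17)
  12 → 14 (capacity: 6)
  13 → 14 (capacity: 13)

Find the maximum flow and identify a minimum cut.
Max flow = 12, Min cut edges: (0,1)

Maximum flow: 12
Minimum cut: (0,1)
Partition: S = [0], T = [1, 2, 3, 4, 5, 6, 7, 8, 9, 10, 11, 12, 13, 14]

Max-flow min-cut theorem verified: both equal 12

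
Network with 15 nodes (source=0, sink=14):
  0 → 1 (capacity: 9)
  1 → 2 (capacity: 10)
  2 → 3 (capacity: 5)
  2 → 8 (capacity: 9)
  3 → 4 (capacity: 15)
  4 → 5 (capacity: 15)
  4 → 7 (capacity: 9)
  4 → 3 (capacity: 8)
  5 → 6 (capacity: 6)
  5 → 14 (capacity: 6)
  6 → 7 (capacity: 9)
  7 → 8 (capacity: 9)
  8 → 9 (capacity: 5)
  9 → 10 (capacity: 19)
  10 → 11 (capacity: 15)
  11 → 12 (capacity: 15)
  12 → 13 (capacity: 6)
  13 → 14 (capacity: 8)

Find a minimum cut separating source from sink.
Min cut value = 9, edges: (0,1)

Min cut value: 9
Partition: S = [0], T = [1, 2, 3, 4, 5, 6, 7, 8, 9, 10, 11, 12, 13, 14]
Cut edges: (0,1)

By max-flow min-cut theorem, max flow = min cut = 9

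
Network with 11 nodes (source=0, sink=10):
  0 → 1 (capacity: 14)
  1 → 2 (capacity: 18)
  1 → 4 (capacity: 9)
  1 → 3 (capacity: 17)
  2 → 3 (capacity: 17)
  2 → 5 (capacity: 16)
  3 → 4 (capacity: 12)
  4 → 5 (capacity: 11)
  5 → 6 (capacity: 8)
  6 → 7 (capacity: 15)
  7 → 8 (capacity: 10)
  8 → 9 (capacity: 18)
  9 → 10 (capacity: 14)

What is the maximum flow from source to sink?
Maximum flow = 8

Max flow: 8

Flow assignment:
  0 → 1: 8/14
  1 → 2: 8/18
  2 → 5: 8/16
  5 → 6: 8/8
  6 → 7: 8/15
  7 → 8: 8/10
  8 → 9: 8/18
  9 → 10: 8/14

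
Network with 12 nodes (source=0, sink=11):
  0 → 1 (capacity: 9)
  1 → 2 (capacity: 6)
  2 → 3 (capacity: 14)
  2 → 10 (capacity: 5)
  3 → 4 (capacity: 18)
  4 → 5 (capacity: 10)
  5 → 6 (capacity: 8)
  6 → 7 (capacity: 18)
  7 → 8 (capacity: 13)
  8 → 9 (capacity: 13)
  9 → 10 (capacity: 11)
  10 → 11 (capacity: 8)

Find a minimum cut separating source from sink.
Min cut value = 6, edges: (1,2)

Min cut value: 6
Partition: S = [0, 1], T = [2, 3, 4, 5, 6, 7, 8, 9, 10, 11]
Cut edges: (1,2)

By max-flow min-cut theorem, max flow = min cut = 6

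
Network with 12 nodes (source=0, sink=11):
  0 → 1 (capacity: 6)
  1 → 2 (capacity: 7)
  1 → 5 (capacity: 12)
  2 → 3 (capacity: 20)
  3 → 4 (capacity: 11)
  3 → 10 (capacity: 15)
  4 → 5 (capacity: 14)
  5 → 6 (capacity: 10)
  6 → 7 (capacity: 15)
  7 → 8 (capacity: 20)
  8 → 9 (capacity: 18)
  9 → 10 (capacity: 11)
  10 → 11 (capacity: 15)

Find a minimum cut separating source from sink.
Min cut value = 6, edges: (0,1)

Min cut value: 6
Partition: S = [0], T = [1, 2, 3, 4, 5, 6, 7, 8, 9, 10, 11]
Cut edges: (0,1)

By max-flow min-cut theorem, max flow = min cut = 6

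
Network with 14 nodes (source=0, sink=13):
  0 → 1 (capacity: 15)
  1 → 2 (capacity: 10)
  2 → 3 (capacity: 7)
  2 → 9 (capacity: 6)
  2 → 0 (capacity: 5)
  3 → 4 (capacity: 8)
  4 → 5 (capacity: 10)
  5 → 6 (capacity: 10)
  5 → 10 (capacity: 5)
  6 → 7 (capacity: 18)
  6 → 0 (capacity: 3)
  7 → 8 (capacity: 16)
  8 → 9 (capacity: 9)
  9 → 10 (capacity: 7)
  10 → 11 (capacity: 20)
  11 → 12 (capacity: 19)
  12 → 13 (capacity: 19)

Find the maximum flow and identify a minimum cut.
Max flow = 10, Min cut edges: (1,2)

Maximum flow: 10
Minimum cut: (1,2)
Partition: S = [0, 1], T = [2, 3, 4, 5, 6, 7, 8, 9, 10, 11, 12, 13]

Max-flow min-cut theorem verified: both equal 10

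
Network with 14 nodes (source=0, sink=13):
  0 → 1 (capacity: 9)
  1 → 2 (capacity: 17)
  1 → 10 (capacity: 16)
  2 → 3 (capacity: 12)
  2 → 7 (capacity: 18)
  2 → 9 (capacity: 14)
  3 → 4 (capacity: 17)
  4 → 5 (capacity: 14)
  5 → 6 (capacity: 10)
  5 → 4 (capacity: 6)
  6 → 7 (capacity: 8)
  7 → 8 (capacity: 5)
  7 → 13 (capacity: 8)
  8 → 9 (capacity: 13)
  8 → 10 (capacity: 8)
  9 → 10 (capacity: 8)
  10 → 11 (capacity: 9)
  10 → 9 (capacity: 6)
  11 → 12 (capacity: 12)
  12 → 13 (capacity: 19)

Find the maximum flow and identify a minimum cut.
Max flow = 9, Min cut edges: (0,1)

Maximum flow: 9
Minimum cut: (0,1)
Partition: S = [0], T = [1, 2, 3, 4, 5, 6, 7, 8, 9, 10, 11, 12, 13]

Max-flow min-cut theorem verified: both equal 9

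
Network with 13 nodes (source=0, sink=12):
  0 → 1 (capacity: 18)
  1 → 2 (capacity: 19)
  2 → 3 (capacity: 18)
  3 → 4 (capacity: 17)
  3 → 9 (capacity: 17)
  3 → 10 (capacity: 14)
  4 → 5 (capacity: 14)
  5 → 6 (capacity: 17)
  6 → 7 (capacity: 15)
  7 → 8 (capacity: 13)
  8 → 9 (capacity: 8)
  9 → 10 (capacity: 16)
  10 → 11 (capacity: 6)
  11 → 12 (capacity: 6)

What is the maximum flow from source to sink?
Maximum flow = 6

Max flow: 6

Flow assignment:
  0 → 1: 6/18
  1 → 2: 6/19
  2 → 3: 6/18
  3 → 10: 6/14
  10 → 11: 6/6
  11 → 12: 6/6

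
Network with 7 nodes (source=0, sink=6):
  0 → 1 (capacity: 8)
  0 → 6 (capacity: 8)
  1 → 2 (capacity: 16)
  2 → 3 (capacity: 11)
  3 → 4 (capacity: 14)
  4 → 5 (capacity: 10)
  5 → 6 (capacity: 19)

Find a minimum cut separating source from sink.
Min cut value = 16, edges: (0,1), (0,6)

Min cut value: 16
Partition: S = [0], T = [1, 2, 3, 4, 5, 6]
Cut edges: (0,1), (0,6)

By max-flow min-cut theorem, max flow = min cut = 16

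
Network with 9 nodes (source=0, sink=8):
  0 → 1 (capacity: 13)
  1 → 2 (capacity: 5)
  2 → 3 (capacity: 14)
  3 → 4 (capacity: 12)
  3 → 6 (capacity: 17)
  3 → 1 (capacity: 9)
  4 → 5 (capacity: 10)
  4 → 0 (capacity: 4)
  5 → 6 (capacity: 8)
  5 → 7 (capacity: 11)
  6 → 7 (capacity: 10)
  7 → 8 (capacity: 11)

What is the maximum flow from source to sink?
Maximum flow = 5

Max flow: 5

Flow assignment:
  0 → 1: 5/13
  1 → 2: 5/5
  2 → 3: 5/14
  3 → 6: 5/17
  6 → 7: 5/10
  7 → 8: 5/11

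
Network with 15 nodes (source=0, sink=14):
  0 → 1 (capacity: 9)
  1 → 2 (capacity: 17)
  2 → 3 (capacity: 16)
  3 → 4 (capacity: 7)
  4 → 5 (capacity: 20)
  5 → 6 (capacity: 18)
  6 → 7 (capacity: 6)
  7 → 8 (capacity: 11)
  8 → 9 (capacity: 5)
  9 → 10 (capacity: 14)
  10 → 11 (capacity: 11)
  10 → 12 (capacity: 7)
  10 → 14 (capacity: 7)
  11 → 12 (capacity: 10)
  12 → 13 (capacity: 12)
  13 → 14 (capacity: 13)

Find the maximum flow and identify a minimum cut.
Max flow = 5, Min cut edges: (8,9)

Maximum flow: 5
Minimum cut: (8,9)
Partition: S = [0, 1, 2, 3, 4, 5, 6, 7, 8], T = [9, 10, 11, 12, 13, 14]

Max-flow min-cut theorem verified: both equal 5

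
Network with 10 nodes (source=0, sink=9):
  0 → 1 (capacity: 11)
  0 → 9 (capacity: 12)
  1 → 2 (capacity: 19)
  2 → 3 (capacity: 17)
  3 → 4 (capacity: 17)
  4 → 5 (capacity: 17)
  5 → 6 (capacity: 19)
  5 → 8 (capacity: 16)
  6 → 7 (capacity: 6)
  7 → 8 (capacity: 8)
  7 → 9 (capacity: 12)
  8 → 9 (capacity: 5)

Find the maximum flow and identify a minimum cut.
Max flow = 23, Min cut edges: (0,9), (6,7), (8,9)

Maximum flow: 23
Minimum cut: (0,9), (6,7), (8,9)
Partition: S = [0, 1, 2, 3, 4, 5, 6, 8], T = [7, 9]

Max-flow min-cut theorem verified: both equal 23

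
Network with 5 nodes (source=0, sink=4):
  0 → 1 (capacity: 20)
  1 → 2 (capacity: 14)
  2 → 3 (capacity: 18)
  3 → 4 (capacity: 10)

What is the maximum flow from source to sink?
Maximum flow = 10

Max flow: 10

Flow assignment:
  0 → 1: 10/20
  1 → 2: 10/14
  2 → 3: 10/18
  3 → 4: 10/10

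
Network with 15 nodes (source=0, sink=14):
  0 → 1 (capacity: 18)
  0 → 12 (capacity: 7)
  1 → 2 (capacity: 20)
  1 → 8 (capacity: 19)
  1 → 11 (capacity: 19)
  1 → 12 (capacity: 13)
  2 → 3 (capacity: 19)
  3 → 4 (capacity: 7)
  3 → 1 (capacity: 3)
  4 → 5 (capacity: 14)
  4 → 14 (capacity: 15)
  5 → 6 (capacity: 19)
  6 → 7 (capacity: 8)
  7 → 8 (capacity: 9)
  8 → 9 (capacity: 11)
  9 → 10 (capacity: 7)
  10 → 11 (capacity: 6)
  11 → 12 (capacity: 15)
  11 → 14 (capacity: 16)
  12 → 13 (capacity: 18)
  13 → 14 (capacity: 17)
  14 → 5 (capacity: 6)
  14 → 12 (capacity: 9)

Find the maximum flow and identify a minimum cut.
Max flow = 25, Min cut edges: (0,1), (0,12)

Maximum flow: 25
Minimum cut: (0,1), (0,12)
Partition: S = [0], T = [1, 2, 3, 4, 5, 6, 7, 8, 9, 10, 11, 12, 13, 14]

Max-flow min-cut theorem verified: both equal 25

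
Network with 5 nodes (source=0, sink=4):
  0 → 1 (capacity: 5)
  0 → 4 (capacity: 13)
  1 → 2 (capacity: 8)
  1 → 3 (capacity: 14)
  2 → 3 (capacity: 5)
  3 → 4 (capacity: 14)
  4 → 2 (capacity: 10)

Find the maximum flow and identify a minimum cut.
Max flow = 18, Min cut edges: (0,1), (0,4)

Maximum flow: 18
Minimum cut: (0,1), (0,4)
Partition: S = [0], T = [1, 2, 3, 4]

Max-flow min-cut theorem verified: both equal 18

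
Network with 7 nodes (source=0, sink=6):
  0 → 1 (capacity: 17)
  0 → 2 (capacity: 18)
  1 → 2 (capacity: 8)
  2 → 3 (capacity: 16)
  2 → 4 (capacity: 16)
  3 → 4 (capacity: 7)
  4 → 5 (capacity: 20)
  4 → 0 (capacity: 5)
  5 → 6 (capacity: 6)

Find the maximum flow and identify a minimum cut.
Max flow = 6, Min cut edges: (5,6)

Maximum flow: 6
Minimum cut: (5,6)
Partition: S = [0, 1, 2, 3, 4, 5], T = [6]

Max-flow min-cut theorem verified: both equal 6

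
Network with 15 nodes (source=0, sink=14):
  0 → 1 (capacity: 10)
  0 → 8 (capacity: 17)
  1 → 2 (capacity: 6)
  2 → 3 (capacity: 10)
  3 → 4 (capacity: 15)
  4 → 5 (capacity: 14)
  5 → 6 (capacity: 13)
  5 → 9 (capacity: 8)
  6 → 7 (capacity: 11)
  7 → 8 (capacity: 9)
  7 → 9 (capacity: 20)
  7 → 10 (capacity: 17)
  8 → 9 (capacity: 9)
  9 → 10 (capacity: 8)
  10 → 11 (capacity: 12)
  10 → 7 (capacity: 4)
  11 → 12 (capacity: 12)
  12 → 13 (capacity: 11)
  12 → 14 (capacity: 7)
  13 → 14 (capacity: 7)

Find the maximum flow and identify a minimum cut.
Max flow = 12, Min cut edges: (11,12)

Maximum flow: 12
Minimum cut: (11,12)
Partition: S = [0, 1, 2, 3, 4, 5, 6, 7, 8, 9, 10, 11], T = [12, 13, 14]

Max-flow min-cut theorem verified: both equal 12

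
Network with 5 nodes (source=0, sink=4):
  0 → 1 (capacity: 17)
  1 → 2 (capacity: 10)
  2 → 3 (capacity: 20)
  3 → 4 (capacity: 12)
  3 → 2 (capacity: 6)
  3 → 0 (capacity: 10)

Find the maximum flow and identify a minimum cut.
Max flow = 10, Min cut edges: (1,2)

Maximum flow: 10
Minimum cut: (1,2)
Partition: S = [0, 1], T = [2, 3, 4]

Max-flow min-cut theorem verified: both equal 10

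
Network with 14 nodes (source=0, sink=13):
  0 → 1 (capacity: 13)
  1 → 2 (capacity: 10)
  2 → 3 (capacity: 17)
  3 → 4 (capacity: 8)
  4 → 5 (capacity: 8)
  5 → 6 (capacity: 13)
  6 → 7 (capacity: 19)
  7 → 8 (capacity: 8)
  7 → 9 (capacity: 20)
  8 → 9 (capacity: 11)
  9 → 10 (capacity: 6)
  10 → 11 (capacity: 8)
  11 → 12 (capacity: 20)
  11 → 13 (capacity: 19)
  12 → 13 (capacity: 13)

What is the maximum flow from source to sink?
Maximum flow = 6

Max flow: 6

Flow assignment:
  0 → 1: 6/13
  1 → 2: 6/10
  2 → 3: 6/17
  3 → 4: 6/8
  4 → 5: 6/8
  5 → 6: 6/13
  6 → 7: 6/19
  7 → 9: 6/20
  9 → 10: 6/6
  10 → 11: 6/8
  11 → 13: 6/19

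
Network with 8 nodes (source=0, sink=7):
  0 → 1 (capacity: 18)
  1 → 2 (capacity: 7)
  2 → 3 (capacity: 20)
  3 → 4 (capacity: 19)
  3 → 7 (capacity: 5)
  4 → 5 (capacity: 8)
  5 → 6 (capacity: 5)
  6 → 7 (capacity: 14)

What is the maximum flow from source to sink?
Maximum flow = 7

Max flow: 7

Flow assignment:
  0 → 1: 7/18
  1 → 2: 7/7
  2 → 3: 7/20
  3 → 4: 2/19
  3 → 7: 5/5
  4 → 5: 2/8
  5 → 6: 2/5
  6 → 7: 2/14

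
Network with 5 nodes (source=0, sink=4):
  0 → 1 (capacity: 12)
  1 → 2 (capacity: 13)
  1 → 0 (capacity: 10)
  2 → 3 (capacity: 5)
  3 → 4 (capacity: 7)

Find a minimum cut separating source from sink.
Min cut value = 5, edges: (2,3)

Min cut value: 5
Partition: S = [0, 1, 2], T = [3, 4]
Cut edges: (2,3)

By max-flow min-cut theorem, max flow = min cut = 5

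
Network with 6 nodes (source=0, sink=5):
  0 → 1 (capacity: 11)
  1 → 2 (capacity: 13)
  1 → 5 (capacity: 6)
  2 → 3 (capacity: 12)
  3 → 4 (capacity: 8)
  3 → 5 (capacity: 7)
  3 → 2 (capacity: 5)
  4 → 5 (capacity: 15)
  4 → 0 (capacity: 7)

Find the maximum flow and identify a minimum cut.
Max flow = 11, Min cut edges: (0,1)

Maximum flow: 11
Minimum cut: (0,1)
Partition: S = [0], T = [1, 2, 3, 4, 5]

Max-flow min-cut theorem verified: both equal 11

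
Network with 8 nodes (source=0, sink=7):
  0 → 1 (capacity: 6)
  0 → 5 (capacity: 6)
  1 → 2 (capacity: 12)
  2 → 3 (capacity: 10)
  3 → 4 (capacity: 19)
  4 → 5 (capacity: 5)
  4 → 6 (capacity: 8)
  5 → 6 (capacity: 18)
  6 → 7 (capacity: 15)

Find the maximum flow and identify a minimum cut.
Max flow = 12, Min cut edges: (0,1), (0,5)

Maximum flow: 12
Minimum cut: (0,1), (0,5)
Partition: S = [0], T = [1, 2, 3, 4, 5, 6, 7]

Max-flow min-cut theorem verified: both equal 12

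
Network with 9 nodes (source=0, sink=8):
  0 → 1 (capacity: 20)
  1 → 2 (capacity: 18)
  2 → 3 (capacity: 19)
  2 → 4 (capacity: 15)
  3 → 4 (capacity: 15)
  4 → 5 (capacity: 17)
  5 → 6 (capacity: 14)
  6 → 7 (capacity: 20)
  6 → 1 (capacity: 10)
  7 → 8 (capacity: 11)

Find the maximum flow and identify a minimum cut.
Max flow = 11, Min cut edges: (7,8)

Maximum flow: 11
Minimum cut: (7,8)
Partition: S = [0, 1, 2, 3, 4, 5, 6, 7], T = [8]

Max-flow min-cut theorem verified: both equal 11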